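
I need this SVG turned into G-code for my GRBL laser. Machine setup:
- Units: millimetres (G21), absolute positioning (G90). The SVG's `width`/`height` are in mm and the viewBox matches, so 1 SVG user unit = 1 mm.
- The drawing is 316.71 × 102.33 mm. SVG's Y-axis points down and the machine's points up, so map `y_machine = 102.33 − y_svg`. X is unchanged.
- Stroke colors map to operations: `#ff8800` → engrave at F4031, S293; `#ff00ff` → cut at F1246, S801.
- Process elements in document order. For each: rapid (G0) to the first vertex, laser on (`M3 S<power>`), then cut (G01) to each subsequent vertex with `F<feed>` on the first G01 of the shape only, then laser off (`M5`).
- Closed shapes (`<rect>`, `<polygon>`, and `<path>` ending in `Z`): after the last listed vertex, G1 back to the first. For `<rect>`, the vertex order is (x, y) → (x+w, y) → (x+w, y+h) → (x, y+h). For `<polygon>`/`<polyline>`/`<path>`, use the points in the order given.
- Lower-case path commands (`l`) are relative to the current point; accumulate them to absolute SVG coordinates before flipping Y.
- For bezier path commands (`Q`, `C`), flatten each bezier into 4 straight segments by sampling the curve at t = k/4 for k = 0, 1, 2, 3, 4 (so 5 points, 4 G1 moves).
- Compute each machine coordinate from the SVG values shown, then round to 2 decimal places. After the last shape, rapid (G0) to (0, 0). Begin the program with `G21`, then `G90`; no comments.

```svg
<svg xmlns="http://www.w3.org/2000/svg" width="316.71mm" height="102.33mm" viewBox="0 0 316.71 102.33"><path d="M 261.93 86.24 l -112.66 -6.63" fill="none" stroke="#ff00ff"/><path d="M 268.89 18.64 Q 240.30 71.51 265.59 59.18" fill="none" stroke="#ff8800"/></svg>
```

Since the viewBox matches the mm dimensions, user units are millimetres directly. The only transform is the Y-flip y_m = 102.33 − y_svg.

Shape 1 is a line segment drawn with `<path>`. Its stroke #ff00ff means cut at S801, F1246. After flipping Y the toolpath is (261.93,16.09) → (149.27,22.72).

Shape 2 is a quadratic bezier drawn with `<path>`. Its stroke #ff8800 means engrave at S293, F4031. After flipping Y the toolpath is (268.89,83.69) → (257.96,61.33) → (253.77,47.12) → (256.31,41.06) → (265.59,43.15).

G21
G90
G0 X261.93 Y16.09
M3 S801
G01 X149.27 Y22.72 F1246
M5
G0 X268.89 Y83.69
M3 S293
G01 X257.96 Y61.33 F4031
G01 X253.77 Y47.12
G01 X256.31 Y41.06
G01 X265.59 Y43.15
M5
G0 X0.00 Y0.00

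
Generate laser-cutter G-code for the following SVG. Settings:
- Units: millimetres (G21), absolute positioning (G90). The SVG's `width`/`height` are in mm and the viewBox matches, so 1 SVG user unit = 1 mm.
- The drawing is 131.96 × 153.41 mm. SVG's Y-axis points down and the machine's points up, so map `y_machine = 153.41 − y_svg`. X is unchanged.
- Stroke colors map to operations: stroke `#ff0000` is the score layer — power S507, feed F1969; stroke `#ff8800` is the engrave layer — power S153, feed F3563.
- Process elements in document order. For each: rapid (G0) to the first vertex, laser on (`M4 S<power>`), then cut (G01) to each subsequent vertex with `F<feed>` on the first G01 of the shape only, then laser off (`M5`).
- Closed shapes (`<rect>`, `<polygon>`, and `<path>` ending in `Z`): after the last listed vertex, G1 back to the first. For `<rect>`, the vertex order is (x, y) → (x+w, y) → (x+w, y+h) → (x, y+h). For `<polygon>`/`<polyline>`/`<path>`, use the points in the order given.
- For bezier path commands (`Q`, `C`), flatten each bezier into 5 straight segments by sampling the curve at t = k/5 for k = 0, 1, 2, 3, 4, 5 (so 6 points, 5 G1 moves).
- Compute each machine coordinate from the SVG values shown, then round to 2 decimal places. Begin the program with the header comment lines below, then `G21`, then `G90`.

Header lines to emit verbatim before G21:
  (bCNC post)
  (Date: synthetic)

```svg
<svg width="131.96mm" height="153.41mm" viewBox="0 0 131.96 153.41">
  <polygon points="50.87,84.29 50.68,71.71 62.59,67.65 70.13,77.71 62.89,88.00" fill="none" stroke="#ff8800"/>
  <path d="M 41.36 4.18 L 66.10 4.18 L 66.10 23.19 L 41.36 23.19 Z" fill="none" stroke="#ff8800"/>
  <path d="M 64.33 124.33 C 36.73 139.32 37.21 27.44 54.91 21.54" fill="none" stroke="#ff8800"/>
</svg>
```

(bCNC post)
(Date: synthetic)
G21
G90
G0 X50.87 Y69.12
M4 S153
G01 X50.68 Y81.70 F3563
G01 X62.59 Y85.76
G01 X70.13 Y75.70
G01 X62.89 Y65.41
G01 X50.87 Y69.12
M5
G0 X41.36 Y149.23
M4 S153
G01 X66.10 Y149.23 F3563
G01 X66.10 Y130.22
G01 X41.36 Y130.22
G01 X41.36 Y149.23
M5
G0 X64.33 Y29.08
M4 S153
G01 X51.05 Y33.45 F3563
G01 X43.99 Y57.09
G01 X42.63 Y88.82
G01 X46.44 Y117.48
G01 X54.91 Y131.87
M5

Since the viewBox matches the mm dimensions, user units are millimetres directly. The only transform is the Y-flip y_m = 153.41 − y_svg.

Shape 1 is a regular polygon drawn with `<polygon>`. Its stroke #ff8800 means engrave at S153, F3563. After flipping Y the toolpath is (50.87,69.12) → (50.68,81.70) → (62.59,85.76) → (70.13,75.70) → (62.89,65.41) → (50.87,69.12), returning to the start.

Shape 2 is a rectangle drawn with `<path>`. Its stroke #ff8800 means engrave at S153, F3563. After flipping Y the toolpath is (41.36,149.23) → (66.10,149.23) → (66.10,130.22) → (41.36,130.22) → (41.36,149.23), returning to the start.

Shape 3 is a cubic bezier drawn with `<path>`. Its stroke #ff8800 means engrave at S153, F3563. After flipping Y the toolpath is (64.33,29.08) → (51.05,33.45) → (43.99,57.09) → (42.63,88.82) → (46.44,117.48) → (54.91,131.87).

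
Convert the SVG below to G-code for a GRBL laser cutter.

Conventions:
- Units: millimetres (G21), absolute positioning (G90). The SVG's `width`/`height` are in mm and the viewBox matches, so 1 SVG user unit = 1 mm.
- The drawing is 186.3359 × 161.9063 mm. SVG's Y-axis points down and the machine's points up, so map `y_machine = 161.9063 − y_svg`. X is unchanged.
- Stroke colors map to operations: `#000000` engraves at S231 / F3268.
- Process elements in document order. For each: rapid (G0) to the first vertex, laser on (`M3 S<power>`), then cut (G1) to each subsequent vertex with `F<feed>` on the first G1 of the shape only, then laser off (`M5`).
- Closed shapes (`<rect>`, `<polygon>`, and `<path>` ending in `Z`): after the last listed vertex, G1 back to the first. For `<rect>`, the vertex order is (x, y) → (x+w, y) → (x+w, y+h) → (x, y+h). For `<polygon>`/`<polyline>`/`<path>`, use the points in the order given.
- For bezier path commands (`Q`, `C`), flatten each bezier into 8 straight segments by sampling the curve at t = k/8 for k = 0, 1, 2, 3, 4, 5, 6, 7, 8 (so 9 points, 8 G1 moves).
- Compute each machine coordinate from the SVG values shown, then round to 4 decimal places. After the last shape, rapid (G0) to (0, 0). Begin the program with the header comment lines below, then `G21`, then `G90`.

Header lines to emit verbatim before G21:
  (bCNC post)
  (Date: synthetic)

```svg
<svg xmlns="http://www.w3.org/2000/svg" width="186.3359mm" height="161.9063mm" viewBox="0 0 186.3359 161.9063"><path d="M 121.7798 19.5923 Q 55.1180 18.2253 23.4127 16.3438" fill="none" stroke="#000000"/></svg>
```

(bCNC post)
(Date: synthetic)
G21
G90
G0 X121.7798 Y142.3140
M3 S231
G1 X105.6605 Y142.6638 F3268
G1 X90.6337 Y143.0297
G1 X76.6992 Y143.4116
G1 X63.8571 Y143.8096
G1 X52.1074 Y144.2237
G1 X41.4501 Y144.6539
G1 X31.8852 Y145.1002
G1 X23.4127 Y145.5625
M5
G0 X0.0000 Y0.0000

1 u = 1 mm; y_m = 161.9063 − y.

[1] `<path>` quadratic bezier, #000000→engrave S231 F3268: (121.7798,142.3140) → (105.6605,142.6638) → (90.6337,143.0297) → (76.6992,143.4116) → (63.8571,143.8096) → (52.1074,144.2237) → (41.4501,144.6539) → (31.8852,145.1002) → (23.4127,145.5625)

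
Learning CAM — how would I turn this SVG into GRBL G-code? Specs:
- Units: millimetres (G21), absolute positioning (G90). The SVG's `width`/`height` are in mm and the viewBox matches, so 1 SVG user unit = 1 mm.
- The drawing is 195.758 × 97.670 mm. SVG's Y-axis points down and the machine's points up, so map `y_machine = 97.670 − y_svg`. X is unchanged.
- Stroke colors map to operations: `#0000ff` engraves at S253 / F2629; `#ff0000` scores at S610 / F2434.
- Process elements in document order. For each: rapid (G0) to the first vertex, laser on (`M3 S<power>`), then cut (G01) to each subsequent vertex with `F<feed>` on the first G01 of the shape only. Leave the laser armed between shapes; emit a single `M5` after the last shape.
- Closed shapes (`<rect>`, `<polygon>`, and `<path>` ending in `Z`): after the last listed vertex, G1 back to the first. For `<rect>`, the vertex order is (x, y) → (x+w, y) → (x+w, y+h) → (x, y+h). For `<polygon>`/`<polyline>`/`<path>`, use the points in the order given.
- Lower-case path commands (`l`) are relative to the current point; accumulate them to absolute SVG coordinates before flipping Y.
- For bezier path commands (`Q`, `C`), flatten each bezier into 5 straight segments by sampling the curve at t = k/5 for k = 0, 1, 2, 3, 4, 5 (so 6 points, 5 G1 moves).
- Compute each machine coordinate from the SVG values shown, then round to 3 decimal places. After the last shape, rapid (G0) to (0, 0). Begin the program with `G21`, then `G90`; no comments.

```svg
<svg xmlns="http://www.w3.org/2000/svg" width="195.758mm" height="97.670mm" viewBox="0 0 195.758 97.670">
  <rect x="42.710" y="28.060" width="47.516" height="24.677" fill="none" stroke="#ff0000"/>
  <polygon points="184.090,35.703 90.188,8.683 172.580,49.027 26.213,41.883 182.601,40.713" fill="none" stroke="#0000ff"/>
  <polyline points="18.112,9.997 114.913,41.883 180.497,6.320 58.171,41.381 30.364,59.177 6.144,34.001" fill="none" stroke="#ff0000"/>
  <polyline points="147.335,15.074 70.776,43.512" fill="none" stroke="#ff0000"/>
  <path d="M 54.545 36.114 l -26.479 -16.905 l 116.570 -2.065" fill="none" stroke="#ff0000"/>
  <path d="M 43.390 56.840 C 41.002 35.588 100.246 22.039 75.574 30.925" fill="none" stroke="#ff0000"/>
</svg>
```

1 u = 1 mm; y_m = 97.670 − y.

[1] `<rect>` rectangle, #ff0000→score S610 F2434: (42.710,69.610) → (90.226,69.610) → (90.226,44.933) → (42.710,44.933) → (42.710,69.610) (closed)

[2] `<polygon>` closed polygon, #0000ff→engrave S253 F2629: (184.090,61.967) → (90.188,88.987) → (172.580,48.643) → (26.213,55.787) → (182.601,56.957) → (184.090,61.967) (closed)

[3] `<polyline>` open polyline, #ff0000→score S610 F2434: (18.112,87.673) → (114.913,55.787) → (180.497,91.350) → (58.171,56.289) → (30.364,38.493) → (6.144,63.669)

[4] `<polyline>` line segment, #ff0000→score S610 F2434: (147.335,82.596) → (70.776,54.158)

[5] `<path>` open polyline, #ff0000→score S610 F2434: (54.545,61.556) → (28.066,78.461) → (144.636,80.526)

[6] `<path>` cubic bezier, #ff0000→score S610 F2434: (43.390,40.830) → (48.189,52.539) → (60.793,61.692) → (74.216,67.582) → (81.472,69.502) → (75.574,66.745)

G21
G90
G0 X42.710 Y69.610
M3 S610
G01 X90.226 Y69.610 F2434
G01 X90.226 Y44.933
G01 X42.710 Y44.933
G01 X42.710 Y69.610
G0 X184.090 Y61.967
M3 S253
G01 X90.188 Y88.987 F2629
G01 X172.580 Y48.643
G01 X26.213 Y55.787
G01 X182.601 Y56.957
G01 X184.090 Y61.967
G0 X18.112 Y87.673
M3 S610
G01 X114.913 Y55.787 F2434
G01 X180.497 Y91.350
G01 X58.171 Y56.289
G01 X30.364 Y38.493
G01 X6.144 Y63.669
G0 X147.335 Y82.596
M3 S610
G01 X70.776 Y54.158 F2434
G0 X54.545 Y61.556
M3 S610
G01 X28.066 Y78.461 F2434
G01 X144.636 Y80.526
G0 X43.390 Y40.830
M3 S610
G01 X48.189 Y52.539 F2434
G01 X60.793 Y61.692
G01 X74.216 Y67.582
G01 X81.472 Y69.502
G01 X75.574 Y66.745
M5
G0 X0.000 Y0.000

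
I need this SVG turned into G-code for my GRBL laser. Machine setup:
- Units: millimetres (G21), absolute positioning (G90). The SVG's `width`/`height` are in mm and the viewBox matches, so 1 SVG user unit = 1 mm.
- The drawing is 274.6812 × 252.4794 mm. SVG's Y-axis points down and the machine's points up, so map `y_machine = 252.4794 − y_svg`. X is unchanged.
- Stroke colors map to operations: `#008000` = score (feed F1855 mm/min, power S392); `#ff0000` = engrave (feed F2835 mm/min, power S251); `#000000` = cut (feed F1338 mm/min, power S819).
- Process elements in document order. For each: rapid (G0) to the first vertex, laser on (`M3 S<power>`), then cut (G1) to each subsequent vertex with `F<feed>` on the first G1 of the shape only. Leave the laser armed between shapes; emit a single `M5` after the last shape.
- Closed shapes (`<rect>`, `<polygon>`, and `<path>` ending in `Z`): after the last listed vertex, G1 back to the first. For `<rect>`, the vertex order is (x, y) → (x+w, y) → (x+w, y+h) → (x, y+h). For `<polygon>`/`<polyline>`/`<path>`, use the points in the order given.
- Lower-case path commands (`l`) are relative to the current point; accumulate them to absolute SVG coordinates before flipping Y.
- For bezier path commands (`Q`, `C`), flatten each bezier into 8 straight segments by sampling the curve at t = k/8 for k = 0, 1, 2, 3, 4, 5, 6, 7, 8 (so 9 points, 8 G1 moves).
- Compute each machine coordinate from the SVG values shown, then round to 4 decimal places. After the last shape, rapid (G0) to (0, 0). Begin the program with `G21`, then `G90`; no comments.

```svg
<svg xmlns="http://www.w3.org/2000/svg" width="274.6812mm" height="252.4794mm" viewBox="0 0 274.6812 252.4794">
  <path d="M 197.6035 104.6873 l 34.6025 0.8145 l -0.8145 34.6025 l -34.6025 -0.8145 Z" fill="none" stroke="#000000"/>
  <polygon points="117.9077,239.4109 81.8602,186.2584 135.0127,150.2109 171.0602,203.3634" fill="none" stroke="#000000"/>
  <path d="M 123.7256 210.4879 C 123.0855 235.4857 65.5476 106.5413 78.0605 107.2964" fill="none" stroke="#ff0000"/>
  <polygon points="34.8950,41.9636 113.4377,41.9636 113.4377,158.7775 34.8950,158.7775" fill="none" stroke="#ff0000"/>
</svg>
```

G21
G90
G0 X197.6035 Y147.7921
M3 S819
G1 X232.2060 Y146.9776 F1338
G1 X231.3915 Y112.3751
G1 X196.7890 Y113.1896
G1 X197.6035 Y147.7921
G0 X117.9077 Y13.0685
M3 S819
G1 X81.8602 Y66.2210 F1338
G1 X135.0127 Y102.2685
G1 X171.0602 Y49.1160
G1 X117.9077 Y13.0685
G0 X123.7256 Y41.9915
M3 S251
G1 X121.0664 Y39.2794 F2835
G1 X114.5608 Y47.6754
G1 X105.6963 Y63.8557
G1 X95.9607 Y84.4962
G1 X86.8416 Y106.2732
G1 X79.8268 Y125.8626
G1 X76.4038 Y139.9405
G1 X78.0605 Y145.1830
G0 X34.8950 Y210.5158
M3 S251
G1 X113.4377 Y210.5158 F2835
G1 X113.4377 Y93.7019
G1 X34.8950 Y93.7019
G1 X34.8950 Y210.5158
M5
G0 X0.0000 Y0.0000

1 u = 1 mm; y_m = 252.4794 − y.

[1] `<path>` regular polygon, #000000→cut S819 F1338: (197.6035,147.7921) → (232.2060,146.9776) → (231.3915,112.3751) → (196.7890,113.1896) → (197.6035,147.7921) (closed)

[2] `<polygon>` regular polygon, #000000→cut S819 F1338: (117.9077,13.0685) → (81.8602,66.2210) → (135.0127,102.2685) → (171.0602,49.1160) → (117.9077,13.0685) (closed)

[3] `<path>` cubic bezier, #ff0000→engrave S251 F2835: (123.7256,41.9915) → (121.0664,39.2794) → (114.5608,47.6754) → (105.6963,63.8557) → (95.9607,84.4962) → (86.8416,106.2732) → (79.8268,125.8626) → (76.4038,139.9405) → (78.0605,145.1830)

[4] `<polygon>` rectangle, #ff0000→engrave S251 F2835: (34.8950,210.5158) → (113.4377,210.5158) → (113.4377,93.7019) → (34.8950,93.7019) → (34.8950,210.5158) (closed)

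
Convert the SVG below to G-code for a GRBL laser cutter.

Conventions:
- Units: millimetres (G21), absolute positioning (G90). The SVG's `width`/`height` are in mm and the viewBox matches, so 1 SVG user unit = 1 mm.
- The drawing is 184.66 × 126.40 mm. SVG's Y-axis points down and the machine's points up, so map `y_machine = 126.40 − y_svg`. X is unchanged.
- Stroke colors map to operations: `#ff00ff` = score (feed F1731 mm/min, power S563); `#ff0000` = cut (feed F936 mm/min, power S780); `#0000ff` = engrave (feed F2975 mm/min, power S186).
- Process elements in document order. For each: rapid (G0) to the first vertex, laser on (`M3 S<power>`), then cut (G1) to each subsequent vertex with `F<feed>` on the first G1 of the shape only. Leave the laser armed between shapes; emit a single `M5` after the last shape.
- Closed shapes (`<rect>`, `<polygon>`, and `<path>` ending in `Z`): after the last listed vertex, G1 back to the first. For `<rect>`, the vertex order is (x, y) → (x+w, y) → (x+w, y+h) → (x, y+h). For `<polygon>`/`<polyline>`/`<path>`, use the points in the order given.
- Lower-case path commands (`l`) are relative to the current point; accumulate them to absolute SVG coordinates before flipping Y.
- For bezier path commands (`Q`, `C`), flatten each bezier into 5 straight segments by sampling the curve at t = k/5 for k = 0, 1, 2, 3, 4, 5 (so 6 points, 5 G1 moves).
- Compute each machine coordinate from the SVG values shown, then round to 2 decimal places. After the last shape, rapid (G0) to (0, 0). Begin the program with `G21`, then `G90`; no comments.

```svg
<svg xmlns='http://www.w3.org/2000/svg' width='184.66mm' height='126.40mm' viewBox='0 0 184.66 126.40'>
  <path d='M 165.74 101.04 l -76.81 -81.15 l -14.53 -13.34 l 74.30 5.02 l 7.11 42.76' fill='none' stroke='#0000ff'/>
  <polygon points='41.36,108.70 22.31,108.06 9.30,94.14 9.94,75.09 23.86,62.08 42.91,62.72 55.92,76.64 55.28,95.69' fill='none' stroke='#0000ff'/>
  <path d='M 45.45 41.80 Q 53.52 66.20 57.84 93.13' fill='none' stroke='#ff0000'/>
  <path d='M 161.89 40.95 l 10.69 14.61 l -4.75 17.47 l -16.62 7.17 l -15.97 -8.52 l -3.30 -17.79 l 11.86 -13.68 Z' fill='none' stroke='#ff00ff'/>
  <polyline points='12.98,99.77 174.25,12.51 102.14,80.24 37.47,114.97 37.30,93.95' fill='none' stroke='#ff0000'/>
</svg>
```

Since the viewBox matches the mm dimensions, user units are millimetres directly. The only transform is the Y-flip y_m = 126.40 − y_svg.

Shape 1 is a open polyline drawn with `<path>`. Its stroke #0000ff means engrave at S186, F2975. After flipping Y the toolpath is (165.74,25.36) → (88.93,106.51) → (74.40,119.85) → (148.70,114.83) → (155.81,72.07).

Shape 2 is a regular polygon drawn with `<polygon>`. Its stroke #0000ff means engrave at S186, F2975. After flipping Y the toolpath is (41.36,17.70) → (22.31,18.34) → (9.30,32.26) → (9.94,51.31) → (23.86,64.32) → (42.91,63.68) → (55.92,49.76) → (55.28,30.71) → (41.36,17.70), returning to the start.

Shape 3 is a quadratic bezier drawn with `<path>`. Its stroke #ff0000 means cut at S780, F936. After flipping Y the toolpath is (45.45,84.60) → (48.53,74.74) → (51.31,64.68) → (53.78,54.41) → (55.96,43.94) → (57.84,33.27).

Shape 4 is a regular polygon drawn with `<path>`. Its stroke #ff00ff means score at S563, F1731. After flipping Y the toolpath is (161.89,85.45) → (172.58,70.84) → (167.83,53.37) → (151.21,46.20) → (135.24,54.72) → (131.94,72.51) → (143.80,86.19) → (161.89,85.45), returning to the start.

Shape 5 is a open polyline drawn with `<polyline>`. Its stroke #ff0000 means cut at S780, F936. After flipping Y the toolpath is (12.98,26.63) → (174.25,113.89) → (102.14,46.16) → (37.47,11.43) → (37.30,32.45).

G21
G90
G0 X165.74 Y25.36
M3 S186
G1 X88.93 Y106.51 F2975
G1 X74.40 Y119.85
G1 X148.70 Y114.83
G1 X155.81 Y72.07
G0 X41.36 Y17.70
M3 S186
G1 X22.31 Y18.34 F2975
G1 X9.30 Y32.26
G1 X9.94 Y51.31
G1 X23.86 Y64.32
G1 X42.91 Y63.68
G1 X55.92 Y49.76
G1 X55.28 Y30.71
G1 X41.36 Y17.70
G0 X45.45 Y84.60
M3 S780
G1 X48.53 Y74.74 F936
G1 X51.31 Y64.68
G1 X53.78 Y54.41
G1 X55.96 Y43.94
G1 X57.84 Y33.27
G0 X161.89 Y85.45
M3 S563
G1 X172.58 Y70.84 F1731
G1 X167.83 Y53.37
G1 X151.21 Y46.20
G1 X135.24 Y54.72
G1 X131.94 Y72.51
G1 X143.80 Y86.19
G1 X161.89 Y85.45
G0 X12.98 Y26.63
M3 S780
G1 X174.25 Y113.89 F936
G1 X102.14 Y46.16
G1 X37.47 Y11.43
G1 X37.30 Y32.45
M5
G0 X0.00 Y0.00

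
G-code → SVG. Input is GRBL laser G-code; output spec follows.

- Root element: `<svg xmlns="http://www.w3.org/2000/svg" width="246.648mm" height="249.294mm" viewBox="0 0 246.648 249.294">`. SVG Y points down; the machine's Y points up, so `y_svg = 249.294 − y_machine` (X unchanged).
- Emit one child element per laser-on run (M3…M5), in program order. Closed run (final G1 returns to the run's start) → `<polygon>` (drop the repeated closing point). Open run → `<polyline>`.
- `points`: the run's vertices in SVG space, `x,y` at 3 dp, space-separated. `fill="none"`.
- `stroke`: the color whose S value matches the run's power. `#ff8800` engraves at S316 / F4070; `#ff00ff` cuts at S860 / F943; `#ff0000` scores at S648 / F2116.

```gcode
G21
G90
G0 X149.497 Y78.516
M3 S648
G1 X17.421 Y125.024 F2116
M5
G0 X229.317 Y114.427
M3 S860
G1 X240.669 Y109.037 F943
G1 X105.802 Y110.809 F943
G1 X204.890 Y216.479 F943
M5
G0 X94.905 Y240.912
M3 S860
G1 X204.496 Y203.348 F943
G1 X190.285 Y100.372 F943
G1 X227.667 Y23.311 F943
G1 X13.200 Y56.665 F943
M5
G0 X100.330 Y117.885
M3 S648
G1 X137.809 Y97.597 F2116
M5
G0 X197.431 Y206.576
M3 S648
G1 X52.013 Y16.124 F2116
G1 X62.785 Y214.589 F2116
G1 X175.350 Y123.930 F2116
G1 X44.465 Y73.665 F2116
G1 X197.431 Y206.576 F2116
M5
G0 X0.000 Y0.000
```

<svg xmlns="http://www.w3.org/2000/svg" width="246.648mm" height="249.294mm" viewBox="0 0 246.648 249.294">
  <polyline points="149.497,170.778 17.421,124.270" fill="none" stroke="#ff0000"/>
  <polyline points="229.317,134.867 240.669,140.257 105.802,138.485 204.890,32.815" fill="none" stroke="#ff00ff"/>
  <polyline points="94.905,8.382 204.496,45.946 190.285,148.922 227.667,225.983 13.200,192.629" fill="none" stroke="#ff00ff"/>
  <polyline points="100.330,131.409 137.809,151.697" fill="none" stroke="#ff0000"/>
  <polygon points="197.431,42.718 52.013,233.170 62.785,34.705 175.350,125.364 44.465,175.629" fill="none" stroke="#ff0000"/>
</svg>

Each laser-on run becomes one SVG element. Flip Y back into SVG space with y_svg = 249.294 − y_machine.

Run 1: S648 ⇒ score layer `#ff0000`. The run is open, so emit a `<polyline>` with points (Y-flipped): 149.497,170.778 17.421,124.270.

Run 2: S860 ⇒ cut layer `#ff00ff`. The run is open, so emit a `<polyline>` with points (Y-flipped): 229.317,134.867 240.669,140.257 105.802,138.485 204.890,32.815.

Run 3: S860 ⇒ cut layer `#ff00ff`. The run is open, so emit a `<polyline>` with points (Y-flipped): 94.905,8.382 204.496,45.946 190.285,148.922 227.667,225.983 13.200,192.629.

Run 4: S648 ⇒ score layer `#ff0000`. The run is open, so emit a `<polyline>` with points (Y-flipped): 100.330,131.409 137.809,151.697.

Run 5: power S648 maps to stroke `#ff0000` (score). The run returns to its start, so emit a `<polygon>` with points (Y-flipped): 197.431,42.718 52.013,233.170 62.785,34.705 175.350,125.364 44.465,175.629.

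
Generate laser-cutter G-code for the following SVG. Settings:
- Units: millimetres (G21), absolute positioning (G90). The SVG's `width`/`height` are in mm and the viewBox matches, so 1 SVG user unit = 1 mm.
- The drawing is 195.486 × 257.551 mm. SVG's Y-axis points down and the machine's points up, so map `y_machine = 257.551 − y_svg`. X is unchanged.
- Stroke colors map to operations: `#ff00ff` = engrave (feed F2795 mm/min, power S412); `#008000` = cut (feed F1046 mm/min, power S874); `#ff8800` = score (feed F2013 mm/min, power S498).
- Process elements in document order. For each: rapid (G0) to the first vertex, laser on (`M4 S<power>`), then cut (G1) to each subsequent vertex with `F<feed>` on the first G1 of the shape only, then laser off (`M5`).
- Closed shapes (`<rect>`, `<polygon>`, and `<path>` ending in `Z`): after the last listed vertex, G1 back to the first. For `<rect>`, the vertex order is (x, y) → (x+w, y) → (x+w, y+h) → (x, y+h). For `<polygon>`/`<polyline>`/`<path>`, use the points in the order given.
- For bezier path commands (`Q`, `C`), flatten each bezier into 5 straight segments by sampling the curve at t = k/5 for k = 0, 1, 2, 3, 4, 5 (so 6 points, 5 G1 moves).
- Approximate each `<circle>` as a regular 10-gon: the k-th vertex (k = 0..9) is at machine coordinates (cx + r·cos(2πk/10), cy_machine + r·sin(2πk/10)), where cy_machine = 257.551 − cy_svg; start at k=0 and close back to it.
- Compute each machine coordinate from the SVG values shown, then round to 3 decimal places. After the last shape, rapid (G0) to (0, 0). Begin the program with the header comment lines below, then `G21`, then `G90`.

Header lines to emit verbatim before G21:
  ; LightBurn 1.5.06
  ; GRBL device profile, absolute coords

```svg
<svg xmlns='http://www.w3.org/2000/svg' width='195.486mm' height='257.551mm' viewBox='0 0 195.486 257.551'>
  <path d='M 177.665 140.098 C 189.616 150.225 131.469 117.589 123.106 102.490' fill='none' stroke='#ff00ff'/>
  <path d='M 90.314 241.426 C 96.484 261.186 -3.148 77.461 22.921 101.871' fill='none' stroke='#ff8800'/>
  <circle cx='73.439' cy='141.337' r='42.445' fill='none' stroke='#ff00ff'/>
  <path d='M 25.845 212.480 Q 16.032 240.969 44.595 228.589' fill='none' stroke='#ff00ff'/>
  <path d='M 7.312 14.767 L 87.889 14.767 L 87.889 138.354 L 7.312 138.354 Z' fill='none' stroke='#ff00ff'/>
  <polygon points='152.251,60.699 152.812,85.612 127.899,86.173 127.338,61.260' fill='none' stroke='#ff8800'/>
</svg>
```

viewBox `0 0 195.486 257.551` with mm width/height → 1 unit = 1 mm. Flip: y_m = 257.551 − y_svg.

**Shape 1** — `<path>` cubic bezier, stroke `#ff00ff` → engrave (S412, F2795). Control points (SVG): P0=(177.665,140.098), P1=(189.616,150.225), P2=(131.469,117.589), P3=(123.106,102.490); sampled at t=k/5. Machine vertices: (177.665,117.453) → (177.383,116.026) → (166.032,121.968) → (149.365,132.384) → (133.139,144.380) → (123.106,155.061). Open path.

**Shape 2** — `<path>` cubic bezier, stroke `#ff8800` → score (S498, F2013). Control points (SVG): P0=(90.314,241.426), P1=(96.484,261.186), P2=(-3.148,77.461), P3=(22.921,101.871); sampled at t=k/5. Machine vertices: (90.314,16.125) → (83.172,25.394) → (61.749,63.742) → (37.158,111.411) → (20.512,148.643) → (22.921,155.680). Open path.

**Shape 3** — `<circle>` circle, stroke `#ff00ff` → engrave (S412, F2795). Machine vertices: (115.884,116.214) → (107.778,141.163) → (86.555,156.582) → (60.323,156.582) → (39.100,141.163) → (30.994,116.214) → (39.100,91.265) → (60.323,75.846) → (86.555,75.846) → (107.778,91.265) → (115.884,116.214). Closed: final G1 returns to the first vertex.

**Shape 4** — `<path>` quadratic bezier, stroke `#ff00ff` → engrave (S412, F2795). Control points (SVG): P0=(25.845,212.480), P1=(16.032,240.969), P2=(44.595,228.589); sampled at t=k/5. Machine vertices: (25.845,45.071) → (23.455,35.310) → (24.135,28.819) → (27.885,25.597) → (34.705,25.645) → (44.595,28.962). Open path.

**Shape 5** — `<path>` rectangle, stroke `#ff00ff` → engrave (S412, F2795). Machine vertices: (7.312,242.784) → (87.889,242.784) → (87.889,119.197) → (7.312,119.197) → (7.312,242.784). Closed: final G1 returns to the first vertex.

**Shape 6** — `<polygon>` regular polygon, stroke `#ff8800` → score (S498, F2013). Machine vertices: (152.251,196.852) → (152.812,171.939) → (127.899,171.378) → (127.338,196.291) → (152.251,196.852). Closed: final G1 returns to the first vertex.

; LightBurn 1.5.06
; GRBL device profile, absolute coords
G21
G90
G0 X177.665 Y117.453
M4 S412
G1 X177.383 Y116.026 F2795
G1 X166.032 Y121.968
G1 X149.365 Y132.384
G1 X133.139 Y144.380
G1 X123.106 Y155.061
M5
G0 X90.314 Y16.125
M4 S498
G1 X83.172 Y25.394 F2013
G1 X61.749 Y63.742
G1 X37.158 Y111.411
G1 X20.512 Y148.643
G1 X22.921 Y155.680
M5
G0 X115.884 Y116.214
M4 S412
G1 X107.778 Y141.163 F2795
G1 X86.555 Y156.582
G1 X60.323 Y156.582
G1 X39.100 Y141.163
G1 X30.994 Y116.214
G1 X39.100 Y91.265
G1 X60.323 Y75.846
G1 X86.555 Y75.846
G1 X107.778 Y91.265
G1 X115.884 Y116.214
M5
G0 X25.845 Y45.071
M4 S412
G1 X23.455 Y35.310 F2795
G1 X24.135 Y28.819
G1 X27.885 Y25.597
G1 X34.705 Y25.645
G1 X44.595 Y28.962
M5
G0 X7.312 Y242.784
M4 S412
G1 X87.889 Y242.784 F2795
G1 X87.889 Y119.197
G1 X7.312 Y119.197
G1 X7.312 Y242.784
M5
G0 X152.251 Y196.852
M4 S498
G1 X152.812 Y171.939 F2013
G1 X127.899 Y171.378
G1 X127.338 Y196.291
G1 X152.251 Y196.852
M5
G0 X0.000 Y0.000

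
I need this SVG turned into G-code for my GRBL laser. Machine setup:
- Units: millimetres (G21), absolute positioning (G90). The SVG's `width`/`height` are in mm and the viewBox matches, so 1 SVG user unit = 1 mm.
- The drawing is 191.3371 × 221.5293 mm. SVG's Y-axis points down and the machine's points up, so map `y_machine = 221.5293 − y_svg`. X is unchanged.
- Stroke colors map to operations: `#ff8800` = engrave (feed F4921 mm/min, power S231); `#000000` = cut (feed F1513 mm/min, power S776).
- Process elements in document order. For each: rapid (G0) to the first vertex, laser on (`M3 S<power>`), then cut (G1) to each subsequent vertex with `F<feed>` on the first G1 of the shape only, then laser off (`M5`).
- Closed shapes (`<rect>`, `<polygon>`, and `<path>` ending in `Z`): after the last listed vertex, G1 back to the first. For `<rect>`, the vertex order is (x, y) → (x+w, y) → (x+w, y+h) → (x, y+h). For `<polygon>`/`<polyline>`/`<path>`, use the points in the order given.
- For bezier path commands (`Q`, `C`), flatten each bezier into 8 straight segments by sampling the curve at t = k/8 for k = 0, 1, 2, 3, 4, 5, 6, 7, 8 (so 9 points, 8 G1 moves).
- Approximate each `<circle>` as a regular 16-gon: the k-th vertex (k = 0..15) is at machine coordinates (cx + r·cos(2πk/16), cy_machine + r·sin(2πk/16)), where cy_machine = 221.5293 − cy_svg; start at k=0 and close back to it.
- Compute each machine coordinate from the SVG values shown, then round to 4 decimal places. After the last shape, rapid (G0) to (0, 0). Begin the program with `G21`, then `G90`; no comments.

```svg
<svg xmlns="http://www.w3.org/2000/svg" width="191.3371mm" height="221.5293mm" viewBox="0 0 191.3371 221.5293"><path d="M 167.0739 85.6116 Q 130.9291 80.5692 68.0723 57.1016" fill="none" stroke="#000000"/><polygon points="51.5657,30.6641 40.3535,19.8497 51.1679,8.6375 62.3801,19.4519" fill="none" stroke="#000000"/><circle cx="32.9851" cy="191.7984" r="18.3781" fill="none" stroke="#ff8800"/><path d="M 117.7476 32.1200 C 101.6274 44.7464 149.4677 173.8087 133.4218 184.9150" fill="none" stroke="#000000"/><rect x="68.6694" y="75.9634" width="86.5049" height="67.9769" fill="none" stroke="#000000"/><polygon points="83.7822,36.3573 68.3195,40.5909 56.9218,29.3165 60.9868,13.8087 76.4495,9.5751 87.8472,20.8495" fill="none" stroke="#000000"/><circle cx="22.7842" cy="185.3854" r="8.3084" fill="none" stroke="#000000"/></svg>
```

viewBox `0 0 191.3371 221.5293` with mm width/height → 1 unit = 1 mm. Flip: y_m = 221.5293 − y_svg.

**Shape 1** — `<path>` quadratic bezier, stroke `#000000` → cut (S776, F1513). Control points (SVG): P0=(167.0739,85.6116), P1=(130.9291,80.5692), P2=(68.0723,57.1016); sampled at t=k/8. Machine vertices: (167.0739,135.9177) → (157.6203,137.4662) → (147.3320,139.5905) → (136.2089,142.2905) → (124.2511,145.5664) → (111.4585,149.4180) → (97.8312,153.8455) → (83.3691,158.8487) → (68.0723,164.4277). Open path.

**Shape 2** — `<polygon>` regular polygon, stroke `#000000` → cut (S776, F1513). Machine vertices: (51.5657,190.8652) → (40.3535,201.6796) → (51.1679,212.8918) → (62.3801,202.0774) → (51.5657,190.8652). Closed: final G1 returns to the first vertex.

**Shape 3** — `<circle>` circle, stroke `#ff8800` → engrave (S231, F4921). Machine vertices: (51.3632,29.7309) → (49.9643,36.7639) → (45.9804,42.7262) → (40.0181,46.7101) → (32.9851,48.1090) → (25.9521,46.7101) → (19.9898,42.7262) → (16.0059,36.7639) → (14.6070,29.7309) → (16.0059,22.6979) → (19.9898,16.7356) → (25.9521,12.7517) → (32.9851,11.3528) → (40.0181,12.7517) → (45.9804,16.7356) → (49.9643,22.6979) → (51.3632,29.7309). Closed: final G1 returns to the first vertex.

**Shape 4** — `<path>` cubic bezier, stroke `#000000` → cut (S776, F1513). Control points (SVG): P0=(117.7476,32.1200), P1=(101.6274,44.7464), P2=(149.4677,173.8087), P3=(133.4218,184.9150); sampled at t=k/8. Machine vertices: (117.7476,189.4093) → (114.4510,179.6743) → (115.6524,161.7701) → (119.8538,138.4437) → (125.5568,112.4418) → (131.2634,86.5111) → (135.4752,63.3984) → (136.6940,45.8506) → (133.4218,36.6143). Open path.

**Shape 5** — `<rect>` rectangle, stroke `#000000` → cut (S776, F1513). Machine vertices: (68.6694,145.5659) → (155.1743,145.5659) → (155.1743,77.5890) → (68.6694,77.5890) → (68.6694,145.5659). Closed: final G1 returns to the first vertex.

**Shape 6** — `<polygon>` regular polygon, stroke `#000000` → cut (S776, F1513). Machine vertices: (83.7822,185.1720) → (68.3195,180.9384) → (56.9218,192.2128) → (60.9868,207.7206) → (76.4495,211.9542) → (87.8472,200.6798) → (83.7822,185.1720). Closed: final G1 returns to the first vertex.

**Shape 7** — `<circle>` circle, stroke `#000000` → cut (S776, F1513). Machine vertices: (31.0926,36.1439) → (30.4602,39.3234) → (28.6591,42.0188) → (25.9637,43.8199) → (22.7842,44.4523) → (19.6047,43.8199) → (16.9093,42.0188) → (15.1082,39.3234) → (14.4758,36.1439) → (15.1082,32.9644) → (16.9093,30.2690) → (19.6047,28.4679) → (22.7842,27.8355) → (25.9637,28.4679) → (28.6591,30.2690) → (30.4602,32.9644) → (31.0926,36.1439). Closed: final G1 returns to the first vertex.

G21
G90
G0 X167.0739 Y135.9177
M3 S776
G1 X157.6203 Y137.4662 F1513
G1 X147.3320 Y139.5905
G1 X136.2089 Y142.2905
G1 X124.2511 Y145.5664
G1 X111.4585 Y149.4180
G1 X97.8312 Y153.8455
G1 X83.3691 Y158.8487
G1 X68.0723 Y164.4277
M5
G0 X51.5657 Y190.8652
M3 S776
G1 X40.3535 Y201.6796 F1513
G1 X51.1679 Y212.8918
G1 X62.3801 Y202.0774
G1 X51.5657 Y190.8652
M5
G0 X51.3632 Y29.7309
M3 S231
G1 X49.9643 Y36.7639 F4921
G1 X45.9804 Y42.7262
G1 X40.0181 Y46.7101
G1 X32.9851 Y48.1090
G1 X25.9521 Y46.7101
G1 X19.9898 Y42.7262
G1 X16.0059 Y36.7639
G1 X14.6070 Y29.7309
G1 X16.0059 Y22.6979
G1 X19.9898 Y16.7356
G1 X25.9521 Y12.7517
G1 X32.9851 Y11.3528
G1 X40.0181 Y12.7517
G1 X45.9804 Y16.7356
G1 X49.9643 Y22.6979
G1 X51.3632 Y29.7309
M5
G0 X117.7476 Y189.4093
M3 S776
G1 X114.4510 Y179.6743 F1513
G1 X115.6524 Y161.7701
G1 X119.8538 Y138.4437
G1 X125.5568 Y112.4418
G1 X131.2634 Y86.5111
G1 X135.4752 Y63.3984
G1 X136.6940 Y45.8506
G1 X133.4218 Y36.6143
M5
G0 X68.6694 Y145.5659
M3 S776
G1 X155.1743 Y145.5659 F1513
G1 X155.1743 Y77.5890
G1 X68.6694 Y77.5890
G1 X68.6694 Y145.5659
M5
G0 X83.7822 Y185.1720
M3 S776
G1 X68.3195 Y180.9384 F1513
G1 X56.9218 Y192.2128
G1 X60.9868 Y207.7206
G1 X76.4495 Y211.9542
G1 X87.8472 Y200.6798
G1 X83.7822 Y185.1720
M5
G0 X31.0926 Y36.1439
M3 S776
G1 X30.4602 Y39.3234 F1513
G1 X28.6591 Y42.0188
G1 X25.9637 Y43.8199
G1 X22.7842 Y44.4523
G1 X19.6047 Y43.8199
G1 X16.9093 Y42.0188
G1 X15.1082 Y39.3234
G1 X14.4758 Y36.1439
G1 X15.1082 Y32.9644
G1 X16.9093 Y30.2690
G1 X19.6047 Y28.4679
G1 X22.7842 Y27.8355
G1 X25.9637 Y28.4679
G1 X28.6591 Y30.2690
G1 X30.4602 Y32.9644
G1 X31.0926 Y36.1439
M5
G0 X0.0000 Y0.0000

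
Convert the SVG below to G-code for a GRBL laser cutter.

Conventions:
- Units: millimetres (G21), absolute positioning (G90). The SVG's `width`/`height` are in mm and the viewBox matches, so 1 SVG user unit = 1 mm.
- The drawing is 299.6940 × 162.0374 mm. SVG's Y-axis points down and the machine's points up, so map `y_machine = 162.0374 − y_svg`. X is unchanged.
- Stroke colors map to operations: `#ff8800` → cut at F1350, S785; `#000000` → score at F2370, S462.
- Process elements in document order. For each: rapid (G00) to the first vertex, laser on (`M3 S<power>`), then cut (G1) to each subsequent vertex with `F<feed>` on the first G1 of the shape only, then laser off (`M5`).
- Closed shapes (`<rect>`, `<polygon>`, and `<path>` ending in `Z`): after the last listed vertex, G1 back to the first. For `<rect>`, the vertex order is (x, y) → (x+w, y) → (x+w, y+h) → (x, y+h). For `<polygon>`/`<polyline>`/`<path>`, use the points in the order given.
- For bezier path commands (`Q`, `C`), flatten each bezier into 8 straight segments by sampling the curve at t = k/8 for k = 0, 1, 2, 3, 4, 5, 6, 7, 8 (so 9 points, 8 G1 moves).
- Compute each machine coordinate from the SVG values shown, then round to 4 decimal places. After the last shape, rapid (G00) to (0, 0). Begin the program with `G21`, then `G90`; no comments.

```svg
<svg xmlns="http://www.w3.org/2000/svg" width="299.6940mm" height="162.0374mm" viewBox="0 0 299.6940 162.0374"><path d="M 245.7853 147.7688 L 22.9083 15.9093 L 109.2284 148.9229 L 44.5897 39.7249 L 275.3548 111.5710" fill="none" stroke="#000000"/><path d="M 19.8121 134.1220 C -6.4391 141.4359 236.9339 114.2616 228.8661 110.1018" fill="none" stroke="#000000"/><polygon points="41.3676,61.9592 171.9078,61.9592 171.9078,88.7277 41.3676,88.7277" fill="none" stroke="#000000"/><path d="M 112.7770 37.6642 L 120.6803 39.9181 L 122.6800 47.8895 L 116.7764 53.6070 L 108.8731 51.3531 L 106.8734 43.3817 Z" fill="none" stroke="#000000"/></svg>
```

1 u = 1 mm; y_m = 162.0374 − y.

[1] `<path>` open polyline, #000000→score S462 F2370: (245.7853,14.2686) → (22.9083,146.1281) → (109.2284,13.1145) → (44.5897,122.3125) → (275.3548,50.4664)

[2] `<path>` cubic bezier, #000000→score S462 F2370: (19.8121,27.9154) → (21.5888,26.6770) → (42.5366,27.9980) → (76.5492,31.2046) → (117.5203,35.6229) → (159.3438,40.5790) → (195.9134,45.3990) → (221.1229,49.4092) → (228.8661,51.9356)

[3] `<polygon>` rectangle, #000000→score S462 F2370: (41.3676,100.0782) → (171.9078,100.0782) → (171.9078,73.3097) → (41.3676,73.3097) → (41.3676,100.0782) (closed)

[4] `<path>` regular polygon, #000000→score S462 F2370: (112.7770,124.3732) → (120.6803,122.1193) → (122.6800,114.1479) → (116.7764,108.4304) → (108.8731,110.6843) → (106.8734,118.6557) → (112.7770,124.3732) (closed)

G21
G90
G00 X245.7853 Y14.2686
M3 S462
G1 X22.9083 Y146.1281 F2370
G1 X109.2284 Y13.1145
G1 X44.5897 Y122.3125
G1 X275.3548 Y50.4664
M5
G00 X19.8121 Y27.9154
M3 S462
G1 X21.5888 Y26.6770 F2370
G1 X42.5366 Y27.9980
G1 X76.5492 Y31.2046
G1 X117.5203 Y35.6229
G1 X159.3438 Y40.5790
G1 X195.9134 Y45.3990
G1 X221.1229 Y49.4092
G1 X228.8661 Y51.9356
M5
G00 X41.3676 Y100.0782
M3 S462
G1 X171.9078 Y100.0782 F2370
G1 X171.9078 Y73.3097
G1 X41.3676 Y73.3097
G1 X41.3676 Y100.0782
M5
G00 X112.7770 Y124.3732
M3 S462
G1 X120.6803 Y122.1193 F2370
G1 X122.6800 Y114.1479
G1 X116.7764 Y108.4304
G1 X108.8731 Y110.6843
G1 X106.8734 Y118.6557
G1 X112.7770 Y124.3732
M5
G00 X0.0000 Y0.0000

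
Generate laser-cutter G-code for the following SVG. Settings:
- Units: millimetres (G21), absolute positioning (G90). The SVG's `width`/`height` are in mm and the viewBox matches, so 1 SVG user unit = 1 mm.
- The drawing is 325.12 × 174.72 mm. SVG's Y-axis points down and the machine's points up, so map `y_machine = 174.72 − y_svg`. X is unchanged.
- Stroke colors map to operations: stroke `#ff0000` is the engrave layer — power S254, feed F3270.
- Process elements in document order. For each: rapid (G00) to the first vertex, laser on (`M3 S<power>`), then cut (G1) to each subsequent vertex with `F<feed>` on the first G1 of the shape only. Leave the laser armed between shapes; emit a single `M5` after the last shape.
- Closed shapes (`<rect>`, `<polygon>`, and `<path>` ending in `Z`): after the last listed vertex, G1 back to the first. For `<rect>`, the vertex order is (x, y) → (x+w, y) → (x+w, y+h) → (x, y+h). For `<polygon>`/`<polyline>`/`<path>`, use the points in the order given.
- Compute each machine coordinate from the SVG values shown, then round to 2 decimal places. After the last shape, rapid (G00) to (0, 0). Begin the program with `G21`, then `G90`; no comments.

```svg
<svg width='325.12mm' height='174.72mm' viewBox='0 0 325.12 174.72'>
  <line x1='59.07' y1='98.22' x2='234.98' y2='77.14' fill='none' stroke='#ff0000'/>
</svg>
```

viewBox `0 0 325.12 174.72` with mm width/height → 1 unit = 1 mm. Flip: y_m = 174.72 − y_svg.

**Shape 1** — `<line>` line segment, stroke `#ff0000` → engrave (S254, F3270). Machine vertices: (59.07,76.50) → (234.98,97.58). Open path.

G21
G90
G00 X59.07 Y76.50
M3 S254
G1 X234.98 Y97.58 F3270
M5
G00 X0.00 Y0.00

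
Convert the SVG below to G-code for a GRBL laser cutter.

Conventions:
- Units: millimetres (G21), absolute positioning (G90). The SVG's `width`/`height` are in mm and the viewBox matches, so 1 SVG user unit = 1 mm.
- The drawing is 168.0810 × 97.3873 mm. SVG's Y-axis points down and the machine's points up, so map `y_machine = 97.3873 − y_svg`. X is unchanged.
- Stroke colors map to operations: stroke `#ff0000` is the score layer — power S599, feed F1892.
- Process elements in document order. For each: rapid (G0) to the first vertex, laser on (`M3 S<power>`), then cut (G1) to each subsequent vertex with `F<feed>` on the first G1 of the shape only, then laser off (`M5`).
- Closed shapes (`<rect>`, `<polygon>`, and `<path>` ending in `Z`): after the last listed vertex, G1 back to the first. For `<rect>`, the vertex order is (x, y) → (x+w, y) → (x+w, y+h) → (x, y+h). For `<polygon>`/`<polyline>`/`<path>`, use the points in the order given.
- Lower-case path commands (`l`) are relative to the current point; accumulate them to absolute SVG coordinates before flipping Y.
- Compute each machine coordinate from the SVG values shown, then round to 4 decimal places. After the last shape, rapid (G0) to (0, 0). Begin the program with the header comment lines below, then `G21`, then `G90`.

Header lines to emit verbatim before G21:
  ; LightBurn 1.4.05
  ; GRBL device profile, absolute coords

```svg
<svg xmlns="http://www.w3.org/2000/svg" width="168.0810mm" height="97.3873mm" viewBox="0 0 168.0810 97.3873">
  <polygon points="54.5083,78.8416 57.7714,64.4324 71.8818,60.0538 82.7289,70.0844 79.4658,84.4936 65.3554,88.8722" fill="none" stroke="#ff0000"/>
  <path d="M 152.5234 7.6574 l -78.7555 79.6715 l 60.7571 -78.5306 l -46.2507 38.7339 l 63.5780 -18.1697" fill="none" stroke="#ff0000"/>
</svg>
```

1 u = 1 mm; y_m = 97.3873 − y.

[1] `<polygon>` regular polygon, #ff0000→score S599 F1892: (54.5083,18.5457) → (57.7714,32.9549) → (71.8818,37.3335) → (82.7289,27.3029) → (79.4658,12.8937) → (65.3554,8.5151) → (54.5083,18.5457) (closed)

[2] `<path>` open polyline, #ff0000→score S599 F1892: (152.5234,89.7299) → (73.7679,10.0584) → (134.5250,88.5890) → (88.2743,49.8551) → (151.8523,68.0248)

; LightBurn 1.4.05
; GRBL device profile, absolute coords
G21
G90
G0 X54.5083 Y18.5457
M3 S599
G1 X57.7714 Y32.9549 F1892
G1 X71.8818 Y37.3335
G1 X82.7289 Y27.3029
G1 X79.4658 Y12.8937
G1 X65.3554 Y8.5151
G1 X54.5083 Y18.5457
M5
G0 X152.5234 Y89.7299
M3 S599
G1 X73.7679 Y10.0584 F1892
G1 X134.5250 Y88.5890
G1 X88.2743 Y49.8551
G1 X151.8523 Y68.0248
M5
G0 X0.0000 Y0.0000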